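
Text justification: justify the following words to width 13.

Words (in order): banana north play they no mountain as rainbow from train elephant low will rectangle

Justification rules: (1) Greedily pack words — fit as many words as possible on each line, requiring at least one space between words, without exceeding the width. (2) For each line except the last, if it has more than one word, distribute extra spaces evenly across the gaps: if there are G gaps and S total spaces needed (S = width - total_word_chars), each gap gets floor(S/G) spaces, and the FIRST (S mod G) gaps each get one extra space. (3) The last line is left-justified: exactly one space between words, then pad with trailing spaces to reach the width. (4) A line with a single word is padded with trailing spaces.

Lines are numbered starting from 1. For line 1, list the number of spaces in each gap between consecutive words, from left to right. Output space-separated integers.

Line 1: ['banana', 'north'] (min_width=12, slack=1)
Line 2: ['play', 'they', 'no'] (min_width=12, slack=1)
Line 3: ['mountain', 'as'] (min_width=11, slack=2)
Line 4: ['rainbow', 'from'] (min_width=12, slack=1)
Line 5: ['train'] (min_width=5, slack=8)
Line 6: ['elephant', 'low'] (min_width=12, slack=1)
Line 7: ['will'] (min_width=4, slack=9)
Line 8: ['rectangle'] (min_width=9, slack=4)

Answer: 2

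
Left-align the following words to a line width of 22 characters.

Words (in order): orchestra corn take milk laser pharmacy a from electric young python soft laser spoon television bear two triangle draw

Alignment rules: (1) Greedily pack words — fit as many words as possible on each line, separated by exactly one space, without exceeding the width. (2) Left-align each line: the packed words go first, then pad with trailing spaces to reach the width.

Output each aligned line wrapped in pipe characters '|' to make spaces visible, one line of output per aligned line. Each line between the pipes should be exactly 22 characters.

Line 1: ['orchestra', 'corn', 'take'] (min_width=19, slack=3)
Line 2: ['milk', 'laser', 'pharmacy', 'a'] (min_width=21, slack=1)
Line 3: ['from', 'electric', 'young'] (min_width=19, slack=3)
Line 4: ['python', 'soft', 'laser'] (min_width=17, slack=5)
Line 5: ['spoon', 'television', 'bear'] (min_width=21, slack=1)
Line 6: ['two', 'triangle', 'draw'] (min_width=17, slack=5)

Answer: |orchestra corn take   |
|milk laser pharmacy a |
|from electric young   |
|python soft laser     |
|spoon television bear |
|two triangle draw     |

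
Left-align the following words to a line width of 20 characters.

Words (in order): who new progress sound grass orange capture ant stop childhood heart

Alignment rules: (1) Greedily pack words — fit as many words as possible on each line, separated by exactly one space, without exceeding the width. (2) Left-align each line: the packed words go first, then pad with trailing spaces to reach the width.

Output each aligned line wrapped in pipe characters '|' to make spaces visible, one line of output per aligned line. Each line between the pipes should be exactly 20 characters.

Line 1: ['who', 'new', 'progress'] (min_width=16, slack=4)
Line 2: ['sound', 'grass', 'orange'] (min_width=18, slack=2)
Line 3: ['capture', 'ant', 'stop'] (min_width=16, slack=4)
Line 4: ['childhood', 'heart'] (min_width=15, slack=5)

Answer: |who new progress    |
|sound grass orange  |
|capture ant stop    |
|childhood heart     |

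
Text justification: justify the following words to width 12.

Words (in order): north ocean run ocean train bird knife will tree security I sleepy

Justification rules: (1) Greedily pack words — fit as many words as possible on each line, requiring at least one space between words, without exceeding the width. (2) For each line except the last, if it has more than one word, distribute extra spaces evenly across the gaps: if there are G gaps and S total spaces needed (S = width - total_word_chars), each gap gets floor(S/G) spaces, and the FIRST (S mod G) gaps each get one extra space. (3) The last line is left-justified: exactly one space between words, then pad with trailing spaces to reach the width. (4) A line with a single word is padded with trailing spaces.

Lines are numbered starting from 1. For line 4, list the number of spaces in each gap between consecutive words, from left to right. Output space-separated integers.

Line 1: ['north', 'ocean'] (min_width=11, slack=1)
Line 2: ['run', 'ocean'] (min_width=9, slack=3)
Line 3: ['train', 'bird'] (min_width=10, slack=2)
Line 4: ['knife', 'will'] (min_width=10, slack=2)
Line 5: ['tree'] (min_width=4, slack=8)
Line 6: ['security', 'I'] (min_width=10, slack=2)
Line 7: ['sleepy'] (min_width=6, slack=6)

Answer: 3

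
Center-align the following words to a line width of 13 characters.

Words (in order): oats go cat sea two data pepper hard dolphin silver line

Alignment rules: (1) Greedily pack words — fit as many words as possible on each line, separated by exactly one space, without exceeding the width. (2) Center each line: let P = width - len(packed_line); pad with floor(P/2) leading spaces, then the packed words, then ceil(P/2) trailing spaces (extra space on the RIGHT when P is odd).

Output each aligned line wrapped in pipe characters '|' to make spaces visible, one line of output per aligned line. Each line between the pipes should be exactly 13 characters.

Line 1: ['oats', 'go', 'cat'] (min_width=11, slack=2)
Line 2: ['sea', 'two', 'data'] (min_width=12, slack=1)
Line 3: ['pepper', 'hard'] (min_width=11, slack=2)
Line 4: ['dolphin'] (min_width=7, slack=6)
Line 5: ['silver', 'line'] (min_width=11, slack=2)

Answer: | oats go cat |
|sea two data |
| pepper hard |
|   dolphin   |
| silver line |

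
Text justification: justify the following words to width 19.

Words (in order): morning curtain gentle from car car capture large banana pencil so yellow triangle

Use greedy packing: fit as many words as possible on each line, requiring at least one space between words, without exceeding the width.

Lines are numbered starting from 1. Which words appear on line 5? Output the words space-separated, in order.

Answer: yellow triangle

Derivation:
Line 1: ['morning', 'curtain'] (min_width=15, slack=4)
Line 2: ['gentle', 'from', 'car', 'car'] (min_width=19, slack=0)
Line 3: ['capture', 'large'] (min_width=13, slack=6)
Line 4: ['banana', 'pencil', 'so'] (min_width=16, slack=3)
Line 5: ['yellow', 'triangle'] (min_width=15, slack=4)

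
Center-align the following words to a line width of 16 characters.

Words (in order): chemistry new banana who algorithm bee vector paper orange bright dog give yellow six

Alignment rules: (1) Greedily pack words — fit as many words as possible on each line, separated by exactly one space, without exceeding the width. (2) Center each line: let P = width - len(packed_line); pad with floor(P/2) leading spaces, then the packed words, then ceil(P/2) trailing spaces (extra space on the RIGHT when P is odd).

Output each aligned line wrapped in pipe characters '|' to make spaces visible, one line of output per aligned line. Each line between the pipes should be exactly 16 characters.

Answer: | chemistry new  |
|   banana who   |
| algorithm bee  |
|  vector paper  |
| orange bright  |
|dog give yellow |
|      six       |

Derivation:
Line 1: ['chemistry', 'new'] (min_width=13, slack=3)
Line 2: ['banana', 'who'] (min_width=10, slack=6)
Line 3: ['algorithm', 'bee'] (min_width=13, slack=3)
Line 4: ['vector', 'paper'] (min_width=12, slack=4)
Line 5: ['orange', 'bright'] (min_width=13, slack=3)
Line 6: ['dog', 'give', 'yellow'] (min_width=15, slack=1)
Line 7: ['six'] (min_width=3, slack=13)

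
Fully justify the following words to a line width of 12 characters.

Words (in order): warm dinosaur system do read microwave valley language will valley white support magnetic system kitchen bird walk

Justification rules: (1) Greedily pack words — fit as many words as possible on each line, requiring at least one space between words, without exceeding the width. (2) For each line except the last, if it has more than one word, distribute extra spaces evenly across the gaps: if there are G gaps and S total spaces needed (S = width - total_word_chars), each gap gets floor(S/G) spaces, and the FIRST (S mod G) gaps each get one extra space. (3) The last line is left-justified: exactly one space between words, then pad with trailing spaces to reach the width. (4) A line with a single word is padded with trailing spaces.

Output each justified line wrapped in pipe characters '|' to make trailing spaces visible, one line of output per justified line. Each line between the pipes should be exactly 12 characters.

Line 1: ['warm'] (min_width=4, slack=8)
Line 2: ['dinosaur'] (min_width=8, slack=4)
Line 3: ['system', 'do'] (min_width=9, slack=3)
Line 4: ['read'] (min_width=4, slack=8)
Line 5: ['microwave'] (min_width=9, slack=3)
Line 6: ['valley'] (min_width=6, slack=6)
Line 7: ['language'] (min_width=8, slack=4)
Line 8: ['will', 'valley'] (min_width=11, slack=1)
Line 9: ['white'] (min_width=5, slack=7)
Line 10: ['support'] (min_width=7, slack=5)
Line 11: ['magnetic'] (min_width=8, slack=4)
Line 12: ['system'] (min_width=6, slack=6)
Line 13: ['kitchen', 'bird'] (min_width=12, slack=0)
Line 14: ['walk'] (min_width=4, slack=8)

Answer: |warm        |
|dinosaur    |
|system    do|
|read        |
|microwave   |
|valley      |
|language    |
|will  valley|
|white       |
|support     |
|magnetic    |
|system      |
|kitchen bird|
|walk        |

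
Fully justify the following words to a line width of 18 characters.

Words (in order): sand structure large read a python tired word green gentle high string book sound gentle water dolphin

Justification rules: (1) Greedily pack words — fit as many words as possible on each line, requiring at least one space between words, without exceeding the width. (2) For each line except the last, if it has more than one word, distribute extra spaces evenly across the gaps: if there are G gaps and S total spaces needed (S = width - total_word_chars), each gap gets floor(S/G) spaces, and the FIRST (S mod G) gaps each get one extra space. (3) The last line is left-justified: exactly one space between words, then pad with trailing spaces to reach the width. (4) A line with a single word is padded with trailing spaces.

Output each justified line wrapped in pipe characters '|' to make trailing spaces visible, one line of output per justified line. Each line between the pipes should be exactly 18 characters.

Line 1: ['sand', 'structure'] (min_width=14, slack=4)
Line 2: ['large', 'read', 'a'] (min_width=12, slack=6)
Line 3: ['python', 'tired', 'word'] (min_width=17, slack=1)
Line 4: ['green', 'gentle', 'high'] (min_width=17, slack=1)
Line 5: ['string', 'book', 'sound'] (min_width=17, slack=1)
Line 6: ['gentle', 'water'] (min_width=12, slack=6)
Line 7: ['dolphin'] (min_width=7, slack=11)

Answer: |sand     structure|
|large    read    a|
|python  tired word|
|green  gentle high|
|string  book sound|
|gentle       water|
|dolphin           |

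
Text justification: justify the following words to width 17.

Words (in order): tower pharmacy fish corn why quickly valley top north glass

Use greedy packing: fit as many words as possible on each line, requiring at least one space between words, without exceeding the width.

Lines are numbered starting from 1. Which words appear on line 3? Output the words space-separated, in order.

Answer: quickly valley

Derivation:
Line 1: ['tower', 'pharmacy'] (min_width=14, slack=3)
Line 2: ['fish', 'corn', 'why'] (min_width=13, slack=4)
Line 3: ['quickly', 'valley'] (min_width=14, slack=3)
Line 4: ['top', 'north', 'glass'] (min_width=15, slack=2)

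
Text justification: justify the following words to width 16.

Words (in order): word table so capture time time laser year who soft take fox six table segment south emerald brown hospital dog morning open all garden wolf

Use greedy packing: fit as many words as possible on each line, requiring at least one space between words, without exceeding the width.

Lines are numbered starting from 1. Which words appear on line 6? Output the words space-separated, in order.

Answer: segment south

Derivation:
Line 1: ['word', 'table', 'so'] (min_width=13, slack=3)
Line 2: ['capture', 'time'] (min_width=12, slack=4)
Line 3: ['time', 'laser', 'year'] (min_width=15, slack=1)
Line 4: ['who', 'soft', 'take'] (min_width=13, slack=3)
Line 5: ['fox', 'six', 'table'] (min_width=13, slack=3)
Line 6: ['segment', 'south'] (min_width=13, slack=3)
Line 7: ['emerald', 'brown'] (min_width=13, slack=3)
Line 8: ['hospital', 'dog'] (min_width=12, slack=4)
Line 9: ['morning', 'open', 'all'] (min_width=16, slack=0)
Line 10: ['garden', 'wolf'] (min_width=11, slack=5)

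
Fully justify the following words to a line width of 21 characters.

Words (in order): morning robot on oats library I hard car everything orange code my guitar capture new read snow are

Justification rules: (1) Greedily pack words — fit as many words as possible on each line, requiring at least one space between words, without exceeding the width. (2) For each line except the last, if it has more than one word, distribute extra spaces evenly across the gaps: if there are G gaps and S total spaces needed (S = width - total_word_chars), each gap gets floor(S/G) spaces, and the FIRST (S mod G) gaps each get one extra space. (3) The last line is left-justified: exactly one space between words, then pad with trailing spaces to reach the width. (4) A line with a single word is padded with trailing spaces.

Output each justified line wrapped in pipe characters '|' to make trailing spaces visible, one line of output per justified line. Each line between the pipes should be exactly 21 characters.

Line 1: ['morning', 'robot', 'on', 'oats'] (min_width=21, slack=0)
Line 2: ['library', 'I', 'hard', 'car'] (min_width=18, slack=3)
Line 3: ['everything', 'orange'] (min_width=17, slack=4)
Line 4: ['code', 'my', 'guitar'] (min_width=14, slack=7)
Line 5: ['capture', 'new', 'read', 'snow'] (min_width=21, slack=0)
Line 6: ['are'] (min_width=3, slack=18)

Answer: |morning robot on oats|
|library  I  hard  car|
|everything     orange|
|code     my    guitar|
|capture new read snow|
|are                  |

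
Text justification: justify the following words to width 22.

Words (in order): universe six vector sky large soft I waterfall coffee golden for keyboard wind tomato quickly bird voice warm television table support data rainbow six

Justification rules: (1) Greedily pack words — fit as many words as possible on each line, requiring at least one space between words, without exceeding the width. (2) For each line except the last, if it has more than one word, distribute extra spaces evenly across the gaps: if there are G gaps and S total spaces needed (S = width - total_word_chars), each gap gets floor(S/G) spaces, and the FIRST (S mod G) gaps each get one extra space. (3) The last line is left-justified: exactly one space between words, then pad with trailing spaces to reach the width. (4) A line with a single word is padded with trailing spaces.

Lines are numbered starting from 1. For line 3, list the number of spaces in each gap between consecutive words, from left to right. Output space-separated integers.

Answer: 7

Derivation:
Line 1: ['universe', 'six', 'vector'] (min_width=19, slack=3)
Line 2: ['sky', 'large', 'soft', 'I'] (min_width=16, slack=6)
Line 3: ['waterfall', 'coffee'] (min_width=16, slack=6)
Line 4: ['golden', 'for', 'keyboard'] (min_width=19, slack=3)
Line 5: ['wind', 'tomato', 'quickly'] (min_width=19, slack=3)
Line 6: ['bird', 'voice', 'warm'] (min_width=15, slack=7)
Line 7: ['television', 'table'] (min_width=16, slack=6)
Line 8: ['support', 'data', 'rainbow'] (min_width=20, slack=2)
Line 9: ['six'] (min_width=3, slack=19)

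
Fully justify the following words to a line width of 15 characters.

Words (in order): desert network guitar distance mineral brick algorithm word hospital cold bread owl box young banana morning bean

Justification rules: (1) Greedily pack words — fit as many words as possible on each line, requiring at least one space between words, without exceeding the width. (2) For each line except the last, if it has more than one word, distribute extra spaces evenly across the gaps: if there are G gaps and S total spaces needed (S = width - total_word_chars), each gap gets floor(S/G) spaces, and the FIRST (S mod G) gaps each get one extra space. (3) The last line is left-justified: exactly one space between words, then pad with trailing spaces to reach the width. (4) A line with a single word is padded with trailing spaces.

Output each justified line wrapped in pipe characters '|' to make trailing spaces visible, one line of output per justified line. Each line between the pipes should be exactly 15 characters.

Line 1: ['desert', 'network'] (min_width=14, slack=1)
Line 2: ['guitar', 'distance'] (min_width=15, slack=0)
Line 3: ['mineral', 'brick'] (min_width=13, slack=2)
Line 4: ['algorithm', 'word'] (min_width=14, slack=1)
Line 5: ['hospital', 'cold'] (min_width=13, slack=2)
Line 6: ['bread', 'owl', 'box'] (min_width=13, slack=2)
Line 7: ['young', 'banana'] (min_width=12, slack=3)
Line 8: ['morning', 'bean'] (min_width=12, slack=3)

Answer: |desert  network|
|guitar distance|
|mineral   brick|
|algorithm  word|
|hospital   cold|
|bread  owl  box|
|young    banana|
|morning bean   |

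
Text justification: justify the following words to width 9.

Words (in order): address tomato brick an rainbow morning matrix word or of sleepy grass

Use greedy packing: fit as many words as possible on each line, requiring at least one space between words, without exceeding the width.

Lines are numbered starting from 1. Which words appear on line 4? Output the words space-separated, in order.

Answer: rainbow

Derivation:
Line 1: ['address'] (min_width=7, slack=2)
Line 2: ['tomato'] (min_width=6, slack=3)
Line 3: ['brick', 'an'] (min_width=8, slack=1)
Line 4: ['rainbow'] (min_width=7, slack=2)
Line 5: ['morning'] (min_width=7, slack=2)
Line 6: ['matrix'] (min_width=6, slack=3)
Line 7: ['word', 'or'] (min_width=7, slack=2)
Line 8: ['of', 'sleepy'] (min_width=9, slack=0)
Line 9: ['grass'] (min_width=5, slack=4)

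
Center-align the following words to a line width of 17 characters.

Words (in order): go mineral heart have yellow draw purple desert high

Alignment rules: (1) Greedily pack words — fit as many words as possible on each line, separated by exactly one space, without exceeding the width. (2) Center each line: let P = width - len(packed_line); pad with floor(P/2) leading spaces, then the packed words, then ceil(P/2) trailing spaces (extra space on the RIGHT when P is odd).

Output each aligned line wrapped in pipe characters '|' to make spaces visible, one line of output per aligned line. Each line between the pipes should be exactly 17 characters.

Line 1: ['go', 'mineral', 'heart'] (min_width=16, slack=1)
Line 2: ['have', 'yellow', 'draw'] (min_width=16, slack=1)
Line 3: ['purple', 'desert'] (min_width=13, slack=4)
Line 4: ['high'] (min_width=4, slack=13)

Answer: |go mineral heart |
|have yellow draw |
|  purple desert  |
|      high       |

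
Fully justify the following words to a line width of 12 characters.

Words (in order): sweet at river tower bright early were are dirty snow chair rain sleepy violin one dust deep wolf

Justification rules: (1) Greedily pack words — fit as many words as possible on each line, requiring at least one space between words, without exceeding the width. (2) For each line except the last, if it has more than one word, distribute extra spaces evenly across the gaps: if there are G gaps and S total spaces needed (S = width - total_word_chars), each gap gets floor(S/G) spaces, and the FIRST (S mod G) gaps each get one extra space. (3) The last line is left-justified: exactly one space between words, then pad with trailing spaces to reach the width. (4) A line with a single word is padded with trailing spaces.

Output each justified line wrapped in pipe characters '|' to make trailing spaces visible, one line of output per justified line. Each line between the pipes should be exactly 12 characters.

Line 1: ['sweet', 'at'] (min_width=8, slack=4)
Line 2: ['river', 'tower'] (min_width=11, slack=1)
Line 3: ['bright', 'early'] (min_width=12, slack=0)
Line 4: ['were', 'are'] (min_width=8, slack=4)
Line 5: ['dirty', 'snow'] (min_width=10, slack=2)
Line 6: ['chair', 'rain'] (min_width=10, slack=2)
Line 7: ['sleepy'] (min_width=6, slack=6)
Line 8: ['violin', 'one'] (min_width=10, slack=2)
Line 9: ['dust', 'deep'] (min_width=9, slack=3)
Line 10: ['wolf'] (min_width=4, slack=8)

Answer: |sweet     at|
|river  tower|
|bright early|
|were     are|
|dirty   snow|
|chair   rain|
|sleepy      |
|violin   one|
|dust    deep|
|wolf        |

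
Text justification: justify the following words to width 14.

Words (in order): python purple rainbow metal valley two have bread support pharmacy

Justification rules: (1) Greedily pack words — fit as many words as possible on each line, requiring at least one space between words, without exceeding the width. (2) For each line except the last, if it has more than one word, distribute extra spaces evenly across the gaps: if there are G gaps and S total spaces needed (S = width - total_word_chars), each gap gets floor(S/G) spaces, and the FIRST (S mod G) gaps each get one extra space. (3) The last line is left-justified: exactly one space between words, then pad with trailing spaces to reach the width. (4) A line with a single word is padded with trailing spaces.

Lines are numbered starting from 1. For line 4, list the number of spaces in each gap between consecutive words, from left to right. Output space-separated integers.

Line 1: ['python', 'purple'] (min_width=13, slack=1)
Line 2: ['rainbow', 'metal'] (min_width=13, slack=1)
Line 3: ['valley', 'two'] (min_width=10, slack=4)
Line 4: ['have', 'bread'] (min_width=10, slack=4)
Line 5: ['support'] (min_width=7, slack=7)
Line 6: ['pharmacy'] (min_width=8, slack=6)

Answer: 5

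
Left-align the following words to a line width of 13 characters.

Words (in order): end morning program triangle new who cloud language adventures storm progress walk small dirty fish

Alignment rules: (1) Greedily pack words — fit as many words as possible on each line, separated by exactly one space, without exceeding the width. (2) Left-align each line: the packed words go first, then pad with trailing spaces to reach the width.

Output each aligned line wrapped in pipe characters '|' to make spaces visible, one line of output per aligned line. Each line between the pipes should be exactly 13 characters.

Line 1: ['end', 'morning'] (min_width=11, slack=2)
Line 2: ['program'] (min_width=7, slack=6)
Line 3: ['triangle', 'new'] (min_width=12, slack=1)
Line 4: ['who', 'cloud'] (min_width=9, slack=4)
Line 5: ['language'] (min_width=8, slack=5)
Line 6: ['adventures'] (min_width=10, slack=3)
Line 7: ['storm'] (min_width=5, slack=8)
Line 8: ['progress', 'walk'] (min_width=13, slack=0)
Line 9: ['small', 'dirty'] (min_width=11, slack=2)
Line 10: ['fish'] (min_width=4, slack=9)

Answer: |end morning  |
|program      |
|triangle new |
|who cloud    |
|language     |
|adventures   |
|storm        |
|progress walk|
|small dirty  |
|fish         |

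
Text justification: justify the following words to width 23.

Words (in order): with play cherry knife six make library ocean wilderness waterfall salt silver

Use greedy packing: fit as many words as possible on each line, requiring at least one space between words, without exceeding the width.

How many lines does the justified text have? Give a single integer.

Line 1: ['with', 'play', 'cherry', 'knife'] (min_width=22, slack=1)
Line 2: ['six', 'make', 'library', 'ocean'] (min_width=22, slack=1)
Line 3: ['wilderness', 'waterfall'] (min_width=20, slack=3)
Line 4: ['salt', 'silver'] (min_width=11, slack=12)
Total lines: 4

Answer: 4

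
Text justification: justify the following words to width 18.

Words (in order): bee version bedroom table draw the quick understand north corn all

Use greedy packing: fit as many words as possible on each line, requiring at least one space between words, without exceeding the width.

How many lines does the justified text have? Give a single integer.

Answer: 5

Derivation:
Line 1: ['bee', 'version'] (min_width=11, slack=7)
Line 2: ['bedroom', 'table', 'draw'] (min_width=18, slack=0)
Line 3: ['the', 'quick'] (min_width=9, slack=9)
Line 4: ['understand', 'north'] (min_width=16, slack=2)
Line 5: ['corn', 'all'] (min_width=8, slack=10)
Total lines: 5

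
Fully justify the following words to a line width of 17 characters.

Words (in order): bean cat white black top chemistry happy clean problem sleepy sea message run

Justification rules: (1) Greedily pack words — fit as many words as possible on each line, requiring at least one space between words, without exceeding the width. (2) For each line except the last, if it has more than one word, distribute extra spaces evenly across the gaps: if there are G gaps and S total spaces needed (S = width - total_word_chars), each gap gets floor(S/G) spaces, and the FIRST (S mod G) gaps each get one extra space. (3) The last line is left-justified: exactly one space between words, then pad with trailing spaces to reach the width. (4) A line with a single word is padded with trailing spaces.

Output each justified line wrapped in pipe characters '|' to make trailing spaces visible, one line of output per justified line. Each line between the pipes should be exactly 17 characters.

Line 1: ['bean', 'cat', 'white'] (min_width=14, slack=3)
Line 2: ['black', 'top'] (min_width=9, slack=8)
Line 3: ['chemistry', 'happy'] (min_width=15, slack=2)
Line 4: ['clean', 'problem'] (min_width=13, slack=4)
Line 5: ['sleepy', 'sea'] (min_width=10, slack=7)
Line 6: ['message', 'run'] (min_width=11, slack=6)

Answer: |bean   cat  white|
|black         top|
|chemistry   happy|
|clean     problem|
|sleepy        sea|
|message run      |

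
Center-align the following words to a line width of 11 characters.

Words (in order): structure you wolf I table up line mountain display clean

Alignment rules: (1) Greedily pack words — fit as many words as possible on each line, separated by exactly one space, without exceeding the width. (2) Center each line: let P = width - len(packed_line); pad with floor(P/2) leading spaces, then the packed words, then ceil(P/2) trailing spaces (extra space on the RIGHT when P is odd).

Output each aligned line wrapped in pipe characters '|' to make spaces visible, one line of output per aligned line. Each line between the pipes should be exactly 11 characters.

Line 1: ['structure'] (min_width=9, slack=2)
Line 2: ['you', 'wolf', 'I'] (min_width=10, slack=1)
Line 3: ['table', 'up'] (min_width=8, slack=3)
Line 4: ['line'] (min_width=4, slack=7)
Line 5: ['mountain'] (min_width=8, slack=3)
Line 6: ['display'] (min_width=7, slack=4)
Line 7: ['clean'] (min_width=5, slack=6)

Answer: | structure |
|you wolf I |
| table up  |
|   line    |
| mountain  |
|  display  |
|   clean   |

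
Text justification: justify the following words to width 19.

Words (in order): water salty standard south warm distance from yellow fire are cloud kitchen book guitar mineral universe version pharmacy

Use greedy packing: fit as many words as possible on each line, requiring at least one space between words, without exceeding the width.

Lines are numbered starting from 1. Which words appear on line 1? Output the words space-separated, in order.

Answer: water salty

Derivation:
Line 1: ['water', 'salty'] (min_width=11, slack=8)
Line 2: ['standard', 'south', 'warm'] (min_width=19, slack=0)
Line 3: ['distance', 'from'] (min_width=13, slack=6)
Line 4: ['yellow', 'fire', 'are'] (min_width=15, slack=4)
Line 5: ['cloud', 'kitchen', 'book'] (min_width=18, slack=1)
Line 6: ['guitar', 'mineral'] (min_width=14, slack=5)
Line 7: ['universe', 'version'] (min_width=16, slack=3)
Line 8: ['pharmacy'] (min_width=8, slack=11)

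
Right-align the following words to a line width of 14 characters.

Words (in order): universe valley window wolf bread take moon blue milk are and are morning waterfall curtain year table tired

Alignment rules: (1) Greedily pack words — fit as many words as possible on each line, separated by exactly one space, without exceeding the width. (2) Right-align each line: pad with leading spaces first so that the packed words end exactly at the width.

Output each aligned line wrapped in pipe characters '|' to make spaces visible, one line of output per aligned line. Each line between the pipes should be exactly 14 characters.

Line 1: ['universe'] (min_width=8, slack=6)
Line 2: ['valley', 'window'] (min_width=13, slack=1)
Line 3: ['wolf', 'bread'] (min_width=10, slack=4)
Line 4: ['take', 'moon', 'blue'] (min_width=14, slack=0)
Line 5: ['milk', 'are', 'and'] (min_width=12, slack=2)
Line 6: ['are', 'morning'] (min_width=11, slack=3)
Line 7: ['waterfall'] (min_width=9, slack=5)
Line 8: ['curtain', 'year'] (min_width=12, slack=2)
Line 9: ['table', 'tired'] (min_width=11, slack=3)

Answer: |      universe|
| valley window|
|    wolf bread|
|take moon blue|
|  milk are and|
|   are morning|
|     waterfall|
|  curtain year|
|   table tired|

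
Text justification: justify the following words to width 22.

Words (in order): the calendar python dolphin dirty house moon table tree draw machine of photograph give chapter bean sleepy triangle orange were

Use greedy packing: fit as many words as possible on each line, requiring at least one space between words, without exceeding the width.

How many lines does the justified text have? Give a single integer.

Answer: 7

Derivation:
Line 1: ['the', 'calendar', 'python'] (min_width=19, slack=3)
Line 2: ['dolphin', 'dirty', 'house'] (min_width=19, slack=3)
Line 3: ['moon', 'table', 'tree', 'draw'] (min_width=20, slack=2)
Line 4: ['machine', 'of', 'photograph'] (min_width=21, slack=1)
Line 5: ['give', 'chapter', 'bean'] (min_width=17, slack=5)
Line 6: ['sleepy', 'triangle', 'orange'] (min_width=22, slack=0)
Line 7: ['were'] (min_width=4, slack=18)
Total lines: 7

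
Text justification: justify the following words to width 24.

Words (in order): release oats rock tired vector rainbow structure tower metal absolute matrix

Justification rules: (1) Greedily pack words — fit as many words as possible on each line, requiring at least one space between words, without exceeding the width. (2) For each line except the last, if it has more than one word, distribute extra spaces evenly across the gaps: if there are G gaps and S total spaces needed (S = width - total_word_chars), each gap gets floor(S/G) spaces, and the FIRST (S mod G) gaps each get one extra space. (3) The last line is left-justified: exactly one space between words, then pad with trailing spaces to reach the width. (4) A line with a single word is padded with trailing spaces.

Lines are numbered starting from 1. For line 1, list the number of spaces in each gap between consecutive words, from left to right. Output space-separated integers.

Answer: 2 1 1

Derivation:
Line 1: ['release', 'oats', 'rock', 'tired'] (min_width=23, slack=1)
Line 2: ['vector', 'rainbow', 'structure'] (min_width=24, slack=0)
Line 3: ['tower', 'metal', 'absolute'] (min_width=20, slack=4)
Line 4: ['matrix'] (min_width=6, slack=18)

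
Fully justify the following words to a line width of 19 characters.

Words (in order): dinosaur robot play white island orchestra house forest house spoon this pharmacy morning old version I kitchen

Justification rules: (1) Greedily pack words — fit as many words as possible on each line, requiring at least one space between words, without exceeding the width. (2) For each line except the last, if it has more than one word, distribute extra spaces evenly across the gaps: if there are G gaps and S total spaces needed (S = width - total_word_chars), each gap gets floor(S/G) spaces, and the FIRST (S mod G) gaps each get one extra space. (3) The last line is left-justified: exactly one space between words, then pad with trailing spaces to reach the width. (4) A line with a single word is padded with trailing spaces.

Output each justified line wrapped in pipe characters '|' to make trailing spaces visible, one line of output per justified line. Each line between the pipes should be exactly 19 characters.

Line 1: ['dinosaur', 'robot', 'play'] (min_width=19, slack=0)
Line 2: ['white', 'island'] (min_width=12, slack=7)
Line 3: ['orchestra', 'house'] (min_width=15, slack=4)
Line 4: ['forest', 'house', 'spoon'] (min_width=18, slack=1)
Line 5: ['this', 'pharmacy'] (min_width=13, slack=6)
Line 6: ['morning', 'old', 'version'] (min_width=19, slack=0)
Line 7: ['I', 'kitchen'] (min_width=9, slack=10)

Answer: |dinosaur robot play|
|white        island|
|orchestra     house|
|forest  house spoon|
|this       pharmacy|
|morning old version|
|I kitchen          |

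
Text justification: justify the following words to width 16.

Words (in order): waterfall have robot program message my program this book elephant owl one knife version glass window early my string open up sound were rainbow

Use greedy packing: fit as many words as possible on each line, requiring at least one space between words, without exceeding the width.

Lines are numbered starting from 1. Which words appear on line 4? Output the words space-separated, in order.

Line 1: ['waterfall', 'have'] (min_width=14, slack=2)
Line 2: ['robot', 'program'] (min_width=13, slack=3)
Line 3: ['message', 'my'] (min_width=10, slack=6)
Line 4: ['program', 'this'] (min_width=12, slack=4)
Line 5: ['book', 'elephant'] (min_width=13, slack=3)
Line 6: ['owl', 'one', 'knife'] (min_width=13, slack=3)
Line 7: ['version', 'glass'] (min_width=13, slack=3)
Line 8: ['window', 'early', 'my'] (min_width=15, slack=1)
Line 9: ['string', 'open', 'up'] (min_width=14, slack=2)
Line 10: ['sound', 'were'] (min_width=10, slack=6)
Line 11: ['rainbow'] (min_width=7, slack=9)

Answer: program this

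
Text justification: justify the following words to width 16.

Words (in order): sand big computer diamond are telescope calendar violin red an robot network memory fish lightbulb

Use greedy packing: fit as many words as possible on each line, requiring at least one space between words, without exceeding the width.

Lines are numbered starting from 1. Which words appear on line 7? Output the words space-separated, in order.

Answer: fish lightbulb

Derivation:
Line 1: ['sand', 'big'] (min_width=8, slack=8)
Line 2: ['computer', 'diamond'] (min_width=16, slack=0)
Line 3: ['are', 'telescope'] (min_width=13, slack=3)
Line 4: ['calendar', 'violin'] (min_width=15, slack=1)
Line 5: ['red', 'an', 'robot'] (min_width=12, slack=4)
Line 6: ['network', 'memory'] (min_width=14, slack=2)
Line 7: ['fish', 'lightbulb'] (min_width=14, slack=2)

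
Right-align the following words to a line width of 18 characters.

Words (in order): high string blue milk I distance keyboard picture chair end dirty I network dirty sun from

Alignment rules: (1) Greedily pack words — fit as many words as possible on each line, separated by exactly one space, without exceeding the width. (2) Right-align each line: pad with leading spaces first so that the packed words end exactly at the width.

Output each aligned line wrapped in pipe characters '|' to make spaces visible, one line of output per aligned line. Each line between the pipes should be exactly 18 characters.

Answer: |  high string blue|
|   milk I distance|
|  keyboard picture|
| chair end dirty I|
| network dirty sun|
|              from|

Derivation:
Line 1: ['high', 'string', 'blue'] (min_width=16, slack=2)
Line 2: ['milk', 'I', 'distance'] (min_width=15, slack=3)
Line 3: ['keyboard', 'picture'] (min_width=16, slack=2)
Line 4: ['chair', 'end', 'dirty', 'I'] (min_width=17, slack=1)
Line 5: ['network', 'dirty', 'sun'] (min_width=17, slack=1)
Line 6: ['from'] (min_width=4, slack=14)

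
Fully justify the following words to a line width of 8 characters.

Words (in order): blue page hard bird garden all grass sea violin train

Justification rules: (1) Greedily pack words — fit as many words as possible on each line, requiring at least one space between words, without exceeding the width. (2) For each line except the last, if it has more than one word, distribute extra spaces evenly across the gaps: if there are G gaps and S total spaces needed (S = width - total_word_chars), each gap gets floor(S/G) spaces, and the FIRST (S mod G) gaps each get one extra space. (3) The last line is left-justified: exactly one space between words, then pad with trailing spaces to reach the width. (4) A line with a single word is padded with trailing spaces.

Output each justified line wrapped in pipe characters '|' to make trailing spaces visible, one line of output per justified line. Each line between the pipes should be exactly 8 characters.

Line 1: ['blue'] (min_width=4, slack=4)
Line 2: ['page'] (min_width=4, slack=4)
Line 3: ['hard'] (min_width=4, slack=4)
Line 4: ['bird'] (min_width=4, slack=4)
Line 5: ['garden'] (min_width=6, slack=2)
Line 6: ['all'] (min_width=3, slack=5)
Line 7: ['grass'] (min_width=5, slack=3)
Line 8: ['sea'] (min_width=3, slack=5)
Line 9: ['violin'] (min_width=6, slack=2)
Line 10: ['train'] (min_width=5, slack=3)

Answer: |blue    |
|page    |
|hard    |
|bird    |
|garden  |
|all     |
|grass   |
|sea     |
|violin  |
|train   |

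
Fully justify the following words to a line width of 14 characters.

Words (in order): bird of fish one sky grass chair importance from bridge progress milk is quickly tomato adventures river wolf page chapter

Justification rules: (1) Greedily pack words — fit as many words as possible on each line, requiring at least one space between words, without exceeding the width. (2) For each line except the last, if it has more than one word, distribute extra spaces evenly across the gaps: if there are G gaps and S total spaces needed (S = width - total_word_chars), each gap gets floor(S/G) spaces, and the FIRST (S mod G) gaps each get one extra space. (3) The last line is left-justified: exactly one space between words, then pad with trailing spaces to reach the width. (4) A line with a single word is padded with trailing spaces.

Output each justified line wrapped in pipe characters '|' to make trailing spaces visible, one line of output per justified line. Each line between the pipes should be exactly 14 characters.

Line 1: ['bird', 'of', 'fish'] (min_width=12, slack=2)
Line 2: ['one', 'sky', 'grass'] (min_width=13, slack=1)
Line 3: ['chair'] (min_width=5, slack=9)
Line 4: ['importance'] (min_width=10, slack=4)
Line 5: ['from', 'bridge'] (min_width=11, slack=3)
Line 6: ['progress', 'milk'] (min_width=13, slack=1)
Line 7: ['is', 'quickly'] (min_width=10, slack=4)
Line 8: ['tomato'] (min_width=6, slack=8)
Line 9: ['adventures'] (min_width=10, slack=4)
Line 10: ['river', 'wolf'] (min_width=10, slack=4)
Line 11: ['page', 'chapter'] (min_width=12, slack=2)

Answer: |bird  of  fish|
|one  sky grass|
|chair         |
|importance    |
|from    bridge|
|progress  milk|
|is     quickly|
|tomato        |
|adventures    |
|river     wolf|
|page chapter  |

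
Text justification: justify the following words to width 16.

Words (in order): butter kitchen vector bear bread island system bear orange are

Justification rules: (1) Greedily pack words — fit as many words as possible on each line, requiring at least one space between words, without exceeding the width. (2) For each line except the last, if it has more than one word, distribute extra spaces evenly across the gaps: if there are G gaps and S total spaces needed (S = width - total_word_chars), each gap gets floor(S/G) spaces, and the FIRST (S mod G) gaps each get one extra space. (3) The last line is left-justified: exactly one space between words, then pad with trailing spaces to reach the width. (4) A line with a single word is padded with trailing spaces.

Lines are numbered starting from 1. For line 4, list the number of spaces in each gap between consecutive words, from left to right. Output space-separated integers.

Answer: 6

Derivation:
Line 1: ['butter', 'kitchen'] (min_width=14, slack=2)
Line 2: ['vector', 'bear'] (min_width=11, slack=5)
Line 3: ['bread', 'island'] (min_width=12, slack=4)
Line 4: ['system', 'bear'] (min_width=11, slack=5)
Line 5: ['orange', 'are'] (min_width=10, slack=6)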